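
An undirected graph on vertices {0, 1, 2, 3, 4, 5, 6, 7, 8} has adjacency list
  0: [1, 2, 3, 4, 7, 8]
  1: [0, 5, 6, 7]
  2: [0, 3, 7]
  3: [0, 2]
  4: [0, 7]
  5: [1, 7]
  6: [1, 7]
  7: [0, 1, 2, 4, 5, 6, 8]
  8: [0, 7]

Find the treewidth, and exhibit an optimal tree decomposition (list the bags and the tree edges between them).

Treewidth 2.
One optimal decomposition is:
Bags: B1 = {0, 1, 7}  B2 = {0, 4, 7}  B3 = {1, 6, 7}  B4 = {0, 2, 7}  B5 = {1, 5, 7}  B6 = {0, 7, 8}  B7 = {0, 2, 3}
Tree: B1–B2, B1–B3, B1–B4, B1–B5, B1–B6, B4–B7

Each bag holds 3 vertices, so the decomposition has width 2, which upper-bounds the treewidth. For the lower bound, the 3 vertices {0, 2, 3} are pairwise adjacent, and any tree decomposition puts a clique entirely inside one bag — forcing width ≥ 2. Therefore the treewidth is 2.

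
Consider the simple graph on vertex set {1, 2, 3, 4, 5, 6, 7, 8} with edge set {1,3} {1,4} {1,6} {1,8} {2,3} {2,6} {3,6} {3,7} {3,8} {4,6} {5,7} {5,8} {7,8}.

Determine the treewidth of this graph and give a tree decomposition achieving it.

Treewidth 2.
One such decomposition:
Bags: B1 = {1, 3, 6}  B2 = {1, 3, 8}  B3 = {2, 3, 6}  B4 = {3, 7, 8}  B5 = {5, 7, 8}  B6 = {1, 4, 6}
Tree: B1–B2, B1–B3, B2–B4, B4–B5, B1–B6

Every bag has size at most 3, so the width is 3 − 1 = 2 and tw(G) ≤ 2. For the lower bound, the 3 vertices {1, 3, 8} are pairwise adjacent, and any tree decomposition puts a clique entirely inside one bag — forcing width ≥ 2. Therefore the treewidth is 2.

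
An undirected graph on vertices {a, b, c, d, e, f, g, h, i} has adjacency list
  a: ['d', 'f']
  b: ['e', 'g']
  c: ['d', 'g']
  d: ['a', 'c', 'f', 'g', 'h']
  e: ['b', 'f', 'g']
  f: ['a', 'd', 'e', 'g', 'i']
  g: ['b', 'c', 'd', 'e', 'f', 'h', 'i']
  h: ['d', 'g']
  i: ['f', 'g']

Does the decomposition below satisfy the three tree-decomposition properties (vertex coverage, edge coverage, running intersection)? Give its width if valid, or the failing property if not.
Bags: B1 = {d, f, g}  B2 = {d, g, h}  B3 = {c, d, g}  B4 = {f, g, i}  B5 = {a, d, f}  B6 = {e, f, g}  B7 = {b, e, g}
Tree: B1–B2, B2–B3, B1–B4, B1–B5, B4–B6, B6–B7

Vertex coverage: the bags together contain {a, b, c, d, e, f, g, h, i}, the full vertex set. Edge coverage: each edge of G has both endpoints in at least one bag. Running intersection: for every vertex, the bags containing it form a connected subtree. All three properties hold, so this is a valid tree decomposition of width max|bag| − 1 = 2, and hence tw(G) ≤ 2.

Yes; width 2.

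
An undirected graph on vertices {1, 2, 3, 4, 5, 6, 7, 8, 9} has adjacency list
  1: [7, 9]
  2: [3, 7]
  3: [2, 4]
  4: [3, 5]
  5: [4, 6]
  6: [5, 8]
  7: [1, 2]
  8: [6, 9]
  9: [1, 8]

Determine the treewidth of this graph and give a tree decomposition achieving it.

Every bag has size at most 3, so the width is 3 − 1 = 2 and tw(G) ≤ 2. Since 4–5–6–8–9–1–7–2–3–4 is a cycle in G, G is not acyclic. Forests are exactly the graphs of treewidth ≤ 1, so tw(G) ≥ 2. The upper and lower bounds meet at 2, so that is the treewidth.

Treewidth 2.
One optimal decomposition is:
Bags: B1 = {4, 5, 6}  B2 = {4, 6, 8}  B3 = {4, 8, 9}  B4 = {1, 4, 9}  B5 = {1, 4, 7}  B6 = {2, 4, 7}  B7 = {2, 3, 4}
Tree: B1–B2, B2–B3, B3–B4, B4–B5, B5–B6, B6–B7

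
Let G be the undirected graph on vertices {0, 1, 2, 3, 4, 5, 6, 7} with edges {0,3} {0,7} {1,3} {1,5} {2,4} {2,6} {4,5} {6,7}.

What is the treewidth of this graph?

2

A width-2 tree decomposition is:
Bags: B1 = {0, 6, 7}  B2 = {0, 2, 6}  B3 = {0, 2, 4}  B4 = {0, 4, 5}  B5 = {0, 1, 5}  B6 = {0, 1, 3}
Tree: B1–B2, B2–B3, B3–B4, B4–B5, B5–B6
The largest bag has 3 vertices, giving width 2; this decomposition certifies tw(G) ≤ 2. For the lower bound, G contains the cycle 0–7–6–2–4–5–1–3–0, so G is not a forest; only forests have treewidth ≤ 1, hence tw(G) ≥ 2. Therefore the treewidth is 2.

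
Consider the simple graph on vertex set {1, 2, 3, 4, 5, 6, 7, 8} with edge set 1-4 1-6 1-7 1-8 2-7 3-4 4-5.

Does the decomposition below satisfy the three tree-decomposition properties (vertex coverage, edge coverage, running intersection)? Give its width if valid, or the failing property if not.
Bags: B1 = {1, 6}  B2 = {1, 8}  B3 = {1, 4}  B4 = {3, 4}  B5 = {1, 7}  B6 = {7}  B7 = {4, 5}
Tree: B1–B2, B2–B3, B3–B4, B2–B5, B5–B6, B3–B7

A tree decomposition must satisfy three properties: every vertex lies in some bag; for every edge, both endpoints lie together in some bag; and for every vertex, the bags containing it form a connected subtree. Here vertex 2 appears in no bag, so the decomposition is invalid.

No — vertex 2 appears in no bag.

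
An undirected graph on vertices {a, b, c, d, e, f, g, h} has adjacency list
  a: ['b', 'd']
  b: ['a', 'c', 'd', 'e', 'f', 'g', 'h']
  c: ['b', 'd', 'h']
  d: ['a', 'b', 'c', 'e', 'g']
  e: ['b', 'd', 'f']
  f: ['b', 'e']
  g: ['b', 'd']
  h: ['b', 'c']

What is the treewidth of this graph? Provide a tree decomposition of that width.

Each bag holds 3 vertices, so the decomposition has width 2, which upper-bounds the treewidth. On the other hand G contains the 3-clique {b, d, g}. A clique must lie in a single bag of any decomposition, so no decomposition can have width below 2. Therefore the treewidth is 2.

Treewidth 2.
One such decomposition:
Bags: B1 = {b, c, d}  B2 = {b, d, g}  B3 = {b, d, e}  B4 = {b, c, h}  B5 = {a, b, d}  B6 = {b, e, f}
Tree: B1–B2, B2–B3, B1–B4, B3–B5, B3–B6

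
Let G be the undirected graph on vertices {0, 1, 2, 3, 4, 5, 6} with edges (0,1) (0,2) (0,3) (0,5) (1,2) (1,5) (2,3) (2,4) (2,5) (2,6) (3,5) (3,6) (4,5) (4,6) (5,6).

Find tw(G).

A width-3 tree decomposition is:
Bags: B1 = {2, 4, 5, 6}  B2 = {2, 3, 5, 6}  B3 = {0, 2, 3, 5}  B4 = {0, 1, 2, 5}
Tree: B1–B2, B2–B3, B3–B4
Each bag holds 4 vertices, so the decomposition has width 3, which upper-bounds the treewidth. For the lower bound, the 4 vertices {0, 1, 2, 5} are pairwise adjacent, and any tree decomposition puts a clique entirely inside one bag — forcing width ≥ 3. Therefore the treewidth is 3.

3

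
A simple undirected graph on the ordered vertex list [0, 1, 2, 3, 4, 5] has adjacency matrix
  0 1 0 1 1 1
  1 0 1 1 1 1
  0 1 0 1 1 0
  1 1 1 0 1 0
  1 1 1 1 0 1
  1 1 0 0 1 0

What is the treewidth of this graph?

A width-3 tree decomposition is:
Bags: B1 = {1, 2, 3, 4}  B2 = {0, 1, 3, 4}  B3 = {0, 1, 4, 5}
Tree: B1–B2, B2–B3
Each bag holds 4 vertices, so the decomposition has width 3, which upper-bounds the treewidth. Conversely, {0, 1, 3, 4} is a clique of size 4, and the vertices of any clique must share a bag in every tree decomposition; so some bag has ≥ 4 vertices and tw(G) ≥ 3. Therefore the treewidth is 3.

3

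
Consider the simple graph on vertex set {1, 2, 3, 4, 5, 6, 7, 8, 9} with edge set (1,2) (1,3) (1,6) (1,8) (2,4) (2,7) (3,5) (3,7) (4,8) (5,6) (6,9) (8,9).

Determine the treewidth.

A width-3 tree decomposition is:
Bags: B1 = {2, 4, 7, 8}  B2 = {1, 2, 7, 8}  B3 = {1, 3, 7, 8}  B4 = {1, 3, 8, 9}  B5 = {1, 3, 6, 9}  B6 = {3, 5, 6, 9}
Tree: B1–B2, B2–B3, B3–B4, B4–B5, B5–B6
The largest bag has 4 vertices, giving width 3; this decomposition certifies tw(G) ≤ 3. For the lower bound: the 4 vertex sets {2,4,7}, {8}, {1}, {3,5,6,9} are disjoint, each induces a connected subgraph, and every pair is joined by at least one edge of G. Contracting each set to a single vertex therefore yields K_{4} as a minor, and since treewidth is minor-monotone, tw(G) ≥ tw(K_{4}) = 3. The upper and lower bounds meet at 3, so that is the treewidth.

3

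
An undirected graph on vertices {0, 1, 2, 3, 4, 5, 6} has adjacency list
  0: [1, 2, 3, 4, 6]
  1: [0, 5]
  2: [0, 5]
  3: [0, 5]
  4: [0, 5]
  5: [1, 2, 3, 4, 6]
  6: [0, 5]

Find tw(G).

2

A width-2 tree decomposition is:
Bags: B1 = {0, 3, 5}  B2 = {0, 5, 6}  B3 = {0, 4, 5}  B4 = {0, 1, 5}  B5 = {0, 2, 5}
Tree: B1–B2, B2–B3, B3–B4, B4–B5
Every bag has size at most 3, so the width is 3 − 1 = 2 and tw(G) ≤ 2. Since 0–3–5–6–0 is a cycle in G, G is not acyclic. Forests are exactly the graphs of treewidth ≤ 1, so tw(G) ≥ 2. Hence tw(G) = 2 exactly.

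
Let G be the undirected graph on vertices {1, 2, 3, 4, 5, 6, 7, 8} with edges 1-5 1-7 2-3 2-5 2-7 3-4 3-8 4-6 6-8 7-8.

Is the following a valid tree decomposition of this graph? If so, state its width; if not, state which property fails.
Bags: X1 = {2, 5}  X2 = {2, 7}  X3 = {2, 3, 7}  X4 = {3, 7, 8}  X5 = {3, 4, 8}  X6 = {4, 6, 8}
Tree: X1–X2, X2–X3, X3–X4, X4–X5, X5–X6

A tree decomposition must satisfy three properties: every vertex lies in some bag; for every edge, both endpoints lie together in some bag; and for every vertex, the bags containing it form a connected subtree. Here vertex 1 appears in no bag, so the decomposition is invalid.

No — vertex 1 appears in no bag.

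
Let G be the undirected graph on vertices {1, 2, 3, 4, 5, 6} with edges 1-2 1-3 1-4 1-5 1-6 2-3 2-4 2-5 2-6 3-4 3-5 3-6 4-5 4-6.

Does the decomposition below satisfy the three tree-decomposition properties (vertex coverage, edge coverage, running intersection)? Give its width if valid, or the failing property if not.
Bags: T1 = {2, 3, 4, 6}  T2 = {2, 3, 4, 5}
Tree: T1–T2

A tree decomposition must satisfy three properties: every vertex lies in some bag; for every edge, both endpoints lie together in some bag; and for every vertex, the bags containing it form a connected subtree. Here vertex 1 appears in no bag, so the decomposition is invalid.

No — vertex 1 appears in no bag.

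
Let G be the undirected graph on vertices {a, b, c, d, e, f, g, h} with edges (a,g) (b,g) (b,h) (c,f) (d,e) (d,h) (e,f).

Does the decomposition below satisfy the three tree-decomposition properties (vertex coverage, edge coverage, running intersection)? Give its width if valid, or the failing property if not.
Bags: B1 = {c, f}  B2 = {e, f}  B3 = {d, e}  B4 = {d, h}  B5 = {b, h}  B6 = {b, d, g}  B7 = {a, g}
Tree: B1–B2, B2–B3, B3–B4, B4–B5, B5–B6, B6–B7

No — bags containing vertex d are not connected in the tree.

A tree decomposition must satisfy three properties: every vertex lies in some bag; for every edge, both endpoints lie together in some bag; and for every vertex, the bags containing it form a connected subtree. Here bags containing vertex d are not connected in the tree, so the decomposition is invalid.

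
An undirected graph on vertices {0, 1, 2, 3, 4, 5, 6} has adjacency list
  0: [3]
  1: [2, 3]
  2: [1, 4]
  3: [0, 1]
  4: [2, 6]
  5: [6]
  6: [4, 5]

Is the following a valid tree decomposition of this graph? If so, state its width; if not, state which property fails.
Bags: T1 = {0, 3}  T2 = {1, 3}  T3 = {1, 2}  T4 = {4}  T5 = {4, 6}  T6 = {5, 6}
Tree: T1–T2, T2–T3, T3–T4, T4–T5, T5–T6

A tree decomposition must satisfy three properties: every vertex lies in some bag; for every edge, both endpoints lie together in some bag; and for every vertex, the bags containing it form a connected subtree. Here edge (2,4) lies in no bag, so the decomposition is invalid.

No — edge (2,4) lies in no bag.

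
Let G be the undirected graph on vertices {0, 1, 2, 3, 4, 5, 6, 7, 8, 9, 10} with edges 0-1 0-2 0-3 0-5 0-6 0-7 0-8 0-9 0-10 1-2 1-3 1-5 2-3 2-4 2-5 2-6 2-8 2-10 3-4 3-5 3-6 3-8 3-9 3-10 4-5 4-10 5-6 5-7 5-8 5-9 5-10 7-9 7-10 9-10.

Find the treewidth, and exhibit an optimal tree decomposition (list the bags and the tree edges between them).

The largest bag has 5 vertices, giving width 4; this decomposition certifies tw(G) ≤ 4. Conversely, {0, 3, 5, 9, 10} is a clique of size 5, and the vertices of any clique must share a bag in every tree decomposition; so some bag has ≥ 5 vertices and tw(G) ≥ 4. Therefore the treewidth is 4.

Treewidth 4.
One optimal decomposition is:
Bags: B1 = {0, 2, 3, 5, 10}  B2 = {2, 3, 4, 5, 10}  B3 = {0, 3, 5, 9, 10}  B4 = {0, 1, 2, 3, 5}  B5 = {0, 2, 3, 5, 8}  B6 = {0, 5, 7, 9, 10}  B7 = {0, 2, 3, 5, 6}
Tree: B1–B2, B1–B3, B1–B4, B1–B5, B3–B6, B5–B7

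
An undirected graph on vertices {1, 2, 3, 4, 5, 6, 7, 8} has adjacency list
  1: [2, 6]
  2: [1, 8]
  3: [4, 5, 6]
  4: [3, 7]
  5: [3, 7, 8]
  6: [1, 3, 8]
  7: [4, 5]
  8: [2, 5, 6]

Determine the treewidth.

A width-2 tree decomposition is:
Bags: B1 = {1, 2, 8}  B2 = {1, 6, 8}  B3 = {5, 6, 8}  B4 = {3, 5, 6}  B5 = {3, 5, 7}  B6 = {3, 4, 7}
Tree: B1–B2, B2–B3, B3–B4, B4–B5, B5–B6
Each bag holds 3 vertices, so the decomposition has width 2, which upper-bounds the treewidth. Since 2–1–6–8–2 is a cycle in G, G is not acyclic. Forests are exactly the graphs of treewidth ≤ 1, so tw(G) ≥ 2. Hence tw(G) = 2 exactly.

2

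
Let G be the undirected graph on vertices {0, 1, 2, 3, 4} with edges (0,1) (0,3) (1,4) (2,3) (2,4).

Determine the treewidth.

A width-2 tree decomposition is:
Bags: B1 = {0, 1, 3}  B2 = {1, 2, 3}  B3 = {1, 2, 4}
Tree: B1–B2, B2–B3
Every bag has size at most 3, so the width is 3 − 1 = 2 and tw(G) ≤ 2. Since 1–0–3–2–4–1 is a cycle in G, G is not acyclic. Forests are exactly the graphs of treewidth ≤ 1, so tw(G) ≥ 2. Combining the bounds, tw(G) = 2.

2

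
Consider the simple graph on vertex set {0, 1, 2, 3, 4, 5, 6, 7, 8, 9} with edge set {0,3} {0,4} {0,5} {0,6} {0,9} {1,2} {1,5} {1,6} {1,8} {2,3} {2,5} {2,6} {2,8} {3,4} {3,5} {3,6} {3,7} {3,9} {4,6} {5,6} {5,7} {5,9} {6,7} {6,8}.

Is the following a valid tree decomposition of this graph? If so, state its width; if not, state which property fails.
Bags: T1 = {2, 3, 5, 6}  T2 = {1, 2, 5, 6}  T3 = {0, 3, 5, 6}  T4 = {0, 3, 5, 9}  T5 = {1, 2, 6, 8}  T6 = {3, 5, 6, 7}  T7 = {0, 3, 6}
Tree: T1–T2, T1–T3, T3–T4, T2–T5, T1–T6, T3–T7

No — vertex 4 appears in no bag.

A tree decomposition must satisfy three properties: every vertex lies in some bag; for every edge, both endpoints lie together in some bag; and for every vertex, the bags containing it form a connected subtree. Here vertex 4 appears in no bag, so the decomposition is invalid.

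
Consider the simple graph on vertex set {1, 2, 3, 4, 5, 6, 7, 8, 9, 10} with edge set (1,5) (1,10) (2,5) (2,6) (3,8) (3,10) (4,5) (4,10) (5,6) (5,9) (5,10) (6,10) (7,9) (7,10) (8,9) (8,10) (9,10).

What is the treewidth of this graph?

A width-2 tree decomposition is:
Bags: B1 = {4, 5, 10}  B2 = {5, 9, 10}  B3 = {5, 6, 10}  B4 = {7, 9, 10}  B5 = {8, 9, 10}  B6 = {1, 5, 10}  B7 = {2, 5, 6}  B8 = {3, 8, 10}
Tree: B1–B2, B1–B3, B2–B4, B2–B5, B3–B6, B3–B7, B5–B8
Each bag holds 3 vertices, so the decomposition has width 2, which upper-bounds the treewidth. On the other hand G contains the 3-clique {2, 5, 6}. A clique must lie in a single bag of any decomposition, so no decomposition can have width below 2. The upper and lower bounds meet at 2, so that is the treewidth.

2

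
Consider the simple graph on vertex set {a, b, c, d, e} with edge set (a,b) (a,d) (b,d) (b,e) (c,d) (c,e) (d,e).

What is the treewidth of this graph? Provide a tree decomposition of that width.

Every bag has size at most 3, so the width is 3 − 1 = 2 and tw(G) ≤ 2. Conversely, {c, d, e} is a clique of size 3, and the vertices of any clique must share a bag in every tree decomposition; so some bag has ≥ 3 vertices and tw(G) ≥ 2. Hence tw(G) = 2 exactly.

Treewidth 2.
One such decomposition:
Bags: B1 = {c, d, e}  B2 = {b, d, e}  B3 = {a, b, d}
Tree: B1–B2, B2–B3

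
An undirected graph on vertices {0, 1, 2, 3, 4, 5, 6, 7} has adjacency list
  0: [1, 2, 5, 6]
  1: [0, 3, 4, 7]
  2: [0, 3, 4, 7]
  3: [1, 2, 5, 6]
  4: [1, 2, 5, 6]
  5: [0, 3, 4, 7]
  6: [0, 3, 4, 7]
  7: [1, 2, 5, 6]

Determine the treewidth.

A width-4 tree decomposition is:
Bags: B1 = {1, 2, 5, 6, 7}  B2 = {1, 2, 3, 5, 6}  B3 = {1, 2, 4, 5, 6}  B4 = {0, 1, 2, 5, 6}
Tree: B1–B2, B2–B3, B3–B4
The largest bag has 5 vertices, giving width 4; this decomposition certifies tw(G) ≤ 4. For the lower bound: the 5 vertex sets {2,7}, {3,6}, {4,5}, {1}, {0} are disjoint, each induces a connected subgraph, and every pair is joined by at least one edge of G. Contracting each set to a single vertex therefore yields K_{5} as a minor, and since treewidth is minor-monotone, tw(G) ≥ tw(K_{5}) = 4. Hence tw(G) = 4 exactly.

4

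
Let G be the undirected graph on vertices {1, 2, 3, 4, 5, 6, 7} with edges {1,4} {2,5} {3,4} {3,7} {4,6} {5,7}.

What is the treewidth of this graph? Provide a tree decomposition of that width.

The largest bag has 2 vertices, giving width 1; this decomposition certifies tw(G) ≤ 1. Since G has at least one edge (e.g. 6–4), it is not an edgeless graph, so tw(G) ≥ 1. Hence tw(G) = 1 exactly.

Treewidth 1.
Bags: B1 = {4, 6}  B2 = {3, 4}  B3 = {3, 7}  B4 = {5, 7}  B5 = {1, 4}  B6 = {2, 5}
Tree: B1–B2, B2–B3, B3–B4, B1–B5, B4–B6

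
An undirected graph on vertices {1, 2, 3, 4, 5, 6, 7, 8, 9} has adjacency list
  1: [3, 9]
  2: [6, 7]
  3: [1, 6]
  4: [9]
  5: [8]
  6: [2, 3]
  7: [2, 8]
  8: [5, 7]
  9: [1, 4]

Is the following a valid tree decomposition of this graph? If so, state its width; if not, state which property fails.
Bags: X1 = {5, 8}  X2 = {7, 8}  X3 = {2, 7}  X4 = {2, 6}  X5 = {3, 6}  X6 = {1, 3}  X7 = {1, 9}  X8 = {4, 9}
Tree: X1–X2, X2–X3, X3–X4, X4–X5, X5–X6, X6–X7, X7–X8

Yes; width 1.

Checking the three conditions: (i) the bags cover all of {1, 2, 3, 4, 5, 6, 7, 8, 9}; (ii) for each edge, some bag contains both endpoints; (iii) the bags containing any fixed vertex form a subtree. All hold, so the decomposition is valid with width 2 − 1 = 1.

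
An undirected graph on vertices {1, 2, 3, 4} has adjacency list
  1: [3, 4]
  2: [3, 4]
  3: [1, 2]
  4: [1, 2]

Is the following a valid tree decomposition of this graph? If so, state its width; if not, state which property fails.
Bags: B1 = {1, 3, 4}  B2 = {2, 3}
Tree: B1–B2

No — edge (4,2) lies in no bag.

A tree decomposition must satisfy three properties: every vertex lies in some bag; for every edge, both endpoints lie together in some bag; and for every vertex, the bags containing it form a connected subtree. Here edge (4,2) lies in no bag, so the decomposition is invalid.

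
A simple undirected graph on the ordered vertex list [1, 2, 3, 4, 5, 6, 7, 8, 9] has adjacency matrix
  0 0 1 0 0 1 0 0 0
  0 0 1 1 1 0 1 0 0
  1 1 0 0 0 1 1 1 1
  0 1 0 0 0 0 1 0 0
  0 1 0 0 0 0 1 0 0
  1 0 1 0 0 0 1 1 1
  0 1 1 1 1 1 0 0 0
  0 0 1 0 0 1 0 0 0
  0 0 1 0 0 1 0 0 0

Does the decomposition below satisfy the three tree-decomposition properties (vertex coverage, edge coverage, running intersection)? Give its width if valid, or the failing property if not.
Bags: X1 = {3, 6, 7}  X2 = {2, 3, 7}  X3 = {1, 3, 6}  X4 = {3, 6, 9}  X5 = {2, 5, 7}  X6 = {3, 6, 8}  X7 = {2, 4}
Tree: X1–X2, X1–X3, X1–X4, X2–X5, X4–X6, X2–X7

No — edge (7,4) lies in no bag.

A tree decomposition must satisfy three properties: every vertex lies in some bag; for every edge, both endpoints lie together in some bag; and for every vertex, the bags containing it form a connected subtree. Here edge (7,4) lies in no bag, so the decomposition is invalid.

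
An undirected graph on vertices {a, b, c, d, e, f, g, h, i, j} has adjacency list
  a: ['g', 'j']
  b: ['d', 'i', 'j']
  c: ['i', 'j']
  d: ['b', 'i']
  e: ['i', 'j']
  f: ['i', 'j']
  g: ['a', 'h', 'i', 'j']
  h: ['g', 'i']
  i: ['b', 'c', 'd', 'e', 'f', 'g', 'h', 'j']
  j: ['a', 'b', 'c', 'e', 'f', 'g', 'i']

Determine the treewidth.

A width-2 tree decomposition is:
Bags: B1 = {e, i, j}  B2 = {c, i, j}  B3 = {g, i, j}  B4 = {f, i, j}  B5 = {b, i, j}  B6 = {g, h, i}  B7 = {a, g, j}  B8 = {b, d, i}
Tree: B1–B2, B1–B3, B3–B4, B3–B5, B3–B6, B3–B7, B5–B8
The largest bag has 3 vertices, giving width 2; this decomposition certifies tw(G) ≤ 2. Conversely, {a, g, j} is a clique of size 3, and the vertices of any clique must share a bag in every tree decomposition; so some bag has ≥ 3 vertices and tw(G) ≥ 2. Combining the bounds, tw(G) = 2.

2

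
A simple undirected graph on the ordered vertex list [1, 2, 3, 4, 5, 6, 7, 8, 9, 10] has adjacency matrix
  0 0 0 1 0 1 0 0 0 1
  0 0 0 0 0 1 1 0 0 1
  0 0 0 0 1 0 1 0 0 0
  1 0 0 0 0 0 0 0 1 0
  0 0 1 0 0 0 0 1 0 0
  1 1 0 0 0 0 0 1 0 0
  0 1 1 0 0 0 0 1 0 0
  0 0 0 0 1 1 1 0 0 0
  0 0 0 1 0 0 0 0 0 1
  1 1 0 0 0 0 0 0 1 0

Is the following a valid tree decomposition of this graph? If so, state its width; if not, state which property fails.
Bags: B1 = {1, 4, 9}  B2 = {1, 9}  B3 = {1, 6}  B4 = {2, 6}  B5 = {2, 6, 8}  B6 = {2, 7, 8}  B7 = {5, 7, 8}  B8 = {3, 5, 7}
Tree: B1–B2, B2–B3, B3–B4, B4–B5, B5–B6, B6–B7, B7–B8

No — vertex 10 appears in no bag.

A tree decomposition must satisfy three properties: every vertex lies in some bag; for every edge, both endpoints lie together in some bag; and for every vertex, the bags containing it form a connected subtree. Here vertex 10 appears in no bag, so the decomposition is invalid.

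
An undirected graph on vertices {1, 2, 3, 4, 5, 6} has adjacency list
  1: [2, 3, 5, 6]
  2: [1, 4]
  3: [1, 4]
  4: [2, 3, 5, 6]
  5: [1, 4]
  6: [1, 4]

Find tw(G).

2

A width-2 tree decomposition is:
Bags: B1 = {1, 4, 5}  B2 = {1, 4, 6}  B3 = {1, 3, 4}  B4 = {1, 2, 4}
Tree: B1–B2, B2–B3, B3–B4
Each bag holds 3 vertices, so the decomposition has width 2, which upper-bounds the treewidth. The edges 1–5–4–6–1 form a cycle, so G is not a tree and its treewidth is at least 2. The upper and lower bounds meet at 2, so that is the treewidth.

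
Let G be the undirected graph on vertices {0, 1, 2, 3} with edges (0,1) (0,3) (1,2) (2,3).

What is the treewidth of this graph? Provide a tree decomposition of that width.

Each bag holds 3 vertices, so the decomposition has width 2, which upper-bounds the treewidth. Since 1–2–3–0–1 is a cycle in G, G is not acyclic. Forests are exactly the graphs of treewidth ≤ 1, so tw(G) ≥ 2. Hence tw(G) = 2 exactly.

Treewidth 2.
Bags: B1 = {1, 2, 3}  B2 = {0, 1, 3}
Tree: B1–B2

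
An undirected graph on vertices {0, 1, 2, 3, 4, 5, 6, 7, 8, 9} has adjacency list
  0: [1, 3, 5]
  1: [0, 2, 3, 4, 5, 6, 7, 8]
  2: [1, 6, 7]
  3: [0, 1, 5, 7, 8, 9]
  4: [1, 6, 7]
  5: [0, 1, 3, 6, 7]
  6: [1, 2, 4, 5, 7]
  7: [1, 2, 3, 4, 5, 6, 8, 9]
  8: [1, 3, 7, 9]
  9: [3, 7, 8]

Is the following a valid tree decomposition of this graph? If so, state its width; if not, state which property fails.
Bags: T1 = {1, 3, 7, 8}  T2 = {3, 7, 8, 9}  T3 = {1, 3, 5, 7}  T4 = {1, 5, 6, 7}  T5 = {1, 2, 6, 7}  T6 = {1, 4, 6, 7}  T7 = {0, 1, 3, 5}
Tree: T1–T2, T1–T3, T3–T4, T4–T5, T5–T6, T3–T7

Yes; width 3.

Checking the three conditions: (i) the bags cover all of {0, 1, 2, 3, 4, 5, 6, 7, 8, 9}; (ii) for each edge, some bag contains both endpoints; (iii) the bags containing any fixed vertex form a subtree. All hold, so the decomposition is valid with width 4 − 1 = 3.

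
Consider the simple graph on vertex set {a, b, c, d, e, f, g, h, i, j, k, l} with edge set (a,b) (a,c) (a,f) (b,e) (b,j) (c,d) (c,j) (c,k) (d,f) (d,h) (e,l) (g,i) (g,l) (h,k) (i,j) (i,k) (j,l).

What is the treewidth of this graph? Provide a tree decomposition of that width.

Each bag holds 4 vertices, so the decomposition has width 3, which upper-bounds the treewidth. For the lower bound: the 4 vertex sets {d,f,h}, {k}, {c}, {a,b,i,j} are disjoint, each induces a connected subgraph, and every pair is joined by at least one edge of G. Contracting each set to a single vertex therefore yields K_{4} as a minor, and since treewidth is minor-monotone, tw(G) ≥ tw(K_{4}) = 3. Therefore the treewidth is 3.

Treewidth 3.
Bags: B1 = {d, f, h, k}  B2 = {c, d, f, k}  B3 = {a, c, f, k}  B4 = {a, c, i, k}  B5 = {a, c, i, j}  B6 = {a, b, i, j}  B7 = {b, g, i, j}  B8 = {b, g, j, l}  B9 = {b, e, g, l}
Tree: B1–B2, B2–B3, B3–B4, B4–B5, B5–B6, B6–B7, B7–B8, B8–B9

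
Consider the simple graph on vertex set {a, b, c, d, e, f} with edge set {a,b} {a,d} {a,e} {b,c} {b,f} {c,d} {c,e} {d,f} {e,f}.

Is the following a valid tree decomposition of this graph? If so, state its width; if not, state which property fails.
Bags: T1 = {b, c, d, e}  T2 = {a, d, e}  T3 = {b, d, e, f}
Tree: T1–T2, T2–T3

A tree decomposition must satisfy three properties: every vertex lies in some bag; for every edge, both endpoints lie together in some bag; and for every vertex, the bags containing it form a connected subtree. Here edge (b,a) lies in no bag, so the decomposition is invalid.

No — edge (b,a) lies in no bag.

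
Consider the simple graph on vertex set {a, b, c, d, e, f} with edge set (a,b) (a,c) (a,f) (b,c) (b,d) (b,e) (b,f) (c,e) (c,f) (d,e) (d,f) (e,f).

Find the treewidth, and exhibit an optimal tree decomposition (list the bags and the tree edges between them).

Each bag holds 4 vertices, so the decomposition has width 3, which upper-bounds the treewidth. For the lower bound, the 4 vertices {b, d, e, f} are pairwise adjacent, and any tree decomposition puts a clique entirely inside one bag — forcing width ≥ 3. The upper and lower bounds meet at 3, so that is the treewidth.

Treewidth 3.
One such decomposition:
Bags: B1 = {b, d, e, f}  B2 = {b, c, e, f}  B3 = {a, b, c, f}
Tree: B1–B2, B2–B3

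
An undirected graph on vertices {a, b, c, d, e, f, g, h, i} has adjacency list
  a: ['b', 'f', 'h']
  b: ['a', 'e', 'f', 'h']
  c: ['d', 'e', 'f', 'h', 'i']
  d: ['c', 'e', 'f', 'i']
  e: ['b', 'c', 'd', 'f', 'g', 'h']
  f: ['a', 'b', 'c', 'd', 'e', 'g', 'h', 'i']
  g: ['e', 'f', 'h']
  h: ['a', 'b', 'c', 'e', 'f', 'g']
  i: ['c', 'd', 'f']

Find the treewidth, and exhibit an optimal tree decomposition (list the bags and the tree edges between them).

The largest bag has 4 vertices, giving width 3; this decomposition certifies tw(G) ≤ 3. Conversely, {c, d, e, f} is a clique of size 4, and the vertices of any clique must share a bag in every tree decomposition; so some bag has ≥ 4 vertices and tw(G) ≥ 3. Therefore the treewidth is 3.

Treewidth 3.
One such decomposition:
Bags: B1 = {b, e, f, h}  B2 = {c, e, f, h}  B3 = {c, d, e, f}  B4 = {c, d, f, i}  B5 = {a, b, f, h}  B6 = {e, f, g, h}
Tree: B1–B2, B2–B3, B3–B4, B1–B5, B1–B6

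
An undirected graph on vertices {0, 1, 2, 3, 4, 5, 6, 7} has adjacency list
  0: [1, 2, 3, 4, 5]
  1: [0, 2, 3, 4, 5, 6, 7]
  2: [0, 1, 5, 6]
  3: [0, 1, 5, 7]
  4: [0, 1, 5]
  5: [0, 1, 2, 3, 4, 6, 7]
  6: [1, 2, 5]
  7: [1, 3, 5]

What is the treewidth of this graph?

3

A width-3 tree decomposition is:
Bags: B1 = {0, 1, 4, 5}  B2 = {0, 1, 3, 5}  B3 = {0, 1, 2, 5}  B4 = {1, 3, 5, 7}  B5 = {1, 2, 5, 6}
Tree: B1–B2, B2–B3, B2–B4, B3–B5
Each bag holds 4 vertices, so the decomposition has width 3, which upper-bounds the treewidth. On the other hand G contains the 4-clique {0, 1, 2, 5}. A clique must lie in a single bag of any decomposition, so no decomposition can have width below 3. Combining the bounds, tw(G) = 3.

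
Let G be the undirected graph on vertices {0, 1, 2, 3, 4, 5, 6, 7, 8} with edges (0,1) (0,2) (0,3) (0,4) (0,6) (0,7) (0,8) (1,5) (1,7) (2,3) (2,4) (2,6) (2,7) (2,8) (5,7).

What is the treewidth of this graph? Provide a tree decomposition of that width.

Treewidth 2.
One optimal decomposition is:
Bags: B1 = {0, 2, 3}  B2 = {0, 2, 7}  B3 = {0, 2, 4}  B4 = {0, 2, 8}  B5 = {0, 2, 6}  B6 = {0, 1, 7}  B7 = {1, 5, 7}
Tree: B1–B2, B2–B3, B1–B4, B1–B5, B2–B6, B6–B7

Every bag has size at most 3, so the width is 3 − 1 = 2 and tw(G) ≤ 2. For the lower bound, the 3 vertices {0, 1, 7} are pairwise adjacent, and any tree decomposition puts a clique entirely inside one bag — forcing width ≥ 2. The upper and lower bounds meet at 2, so that is the treewidth.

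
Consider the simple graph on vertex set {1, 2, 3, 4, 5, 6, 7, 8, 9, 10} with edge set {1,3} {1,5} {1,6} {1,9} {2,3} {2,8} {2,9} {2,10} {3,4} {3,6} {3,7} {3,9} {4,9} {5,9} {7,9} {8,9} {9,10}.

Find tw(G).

2

A width-2 tree decomposition is:
Bags: B1 = {1, 3, 9}  B2 = {3, 7, 9}  B3 = {2, 3, 9}  B4 = {1, 5, 9}  B5 = {2, 9, 10}  B6 = {1, 3, 6}  B7 = {2, 8, 9}  B8 = {3, 4, 9}
Tree: B1–B2, B1–B3, B1–B4, B3–B5, B1–B6, B5–B7, B2–B8
Each bag holds 3 vertices, so the decomposition has width 2, which upper-bounds the treewidth. Conversely, {2, 8, 9} is a clique of size 3, and the vertices of any clique must share a bag in every tree decomposition; so some bag has ≥ 3 vertices and tw(G) ≥ 2. The upper and lower bounds meet at 2, so that is the treewidth.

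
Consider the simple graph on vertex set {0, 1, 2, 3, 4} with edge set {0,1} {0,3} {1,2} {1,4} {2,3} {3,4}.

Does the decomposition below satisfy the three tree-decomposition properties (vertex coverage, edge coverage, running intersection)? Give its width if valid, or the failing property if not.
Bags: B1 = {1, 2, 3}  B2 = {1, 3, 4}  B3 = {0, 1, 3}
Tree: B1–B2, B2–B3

Checking the three conditions: (i) the bags cover all of {0, 1, 2, 3, 4}; (ii) for each edge, some bag contains both endpoints; (iii) the bags containing any fixed vertex form a subtree. All hold, so the decomposition is valid with width 3 − 1 = 2.

Yes; width 2.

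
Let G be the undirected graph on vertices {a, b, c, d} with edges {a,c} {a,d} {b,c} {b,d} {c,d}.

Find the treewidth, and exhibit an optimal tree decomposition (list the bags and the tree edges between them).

Treewidth 2.
One such decomposition:
Bags: B1 = {b, c, d}  B2 = {a, c, d}
Tree: B1–B2

Every bag has size at most 3, so the width is 3 − 1 = 2 and tw(G) ≤ 2. Conversely, {a, c, d} is a clique of size 3, and the vertices of any clique must share a bag in every tree decomposition; so some bag has ≥ 3 vertices and tw(G) ≥ 2. Combining the bounds, tw(G) = 2.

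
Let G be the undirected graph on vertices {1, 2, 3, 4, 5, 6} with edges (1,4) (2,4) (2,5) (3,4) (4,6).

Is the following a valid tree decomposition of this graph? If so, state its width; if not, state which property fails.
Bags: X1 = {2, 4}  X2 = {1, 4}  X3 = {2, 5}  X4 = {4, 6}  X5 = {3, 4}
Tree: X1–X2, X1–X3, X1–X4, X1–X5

Vertex coverage: the bags together contain {1, 2, 3, 4, 5, 6}, the full vertex set. Edge coverage: each edge of G has both endpoints in at least one bag. Running intersection: for every vertex, the bags containing it form a connected subtree. All three properties hold, so this is a valid tree decomposition of width max|bag| − 1 = 1, and hence tw(G) ≤ 1.

Yes; width 1.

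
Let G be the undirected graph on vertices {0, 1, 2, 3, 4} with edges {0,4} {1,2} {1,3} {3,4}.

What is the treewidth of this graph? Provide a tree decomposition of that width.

Every bag has size at most 2, so the width is 2 − 1 = 1 and tw(G) ≤ 1. G has an edge, so its treewidth is at least 1. The upper and lower bounds meet at 1, so that is the treewidth.

Treewidth 1.
Bags: B1 = {1, 2}  B2 = {1, 3}  B3 = {3, 4}  B4 = {0, 4}
Tree: B1–B2, B2–B3, B3–B4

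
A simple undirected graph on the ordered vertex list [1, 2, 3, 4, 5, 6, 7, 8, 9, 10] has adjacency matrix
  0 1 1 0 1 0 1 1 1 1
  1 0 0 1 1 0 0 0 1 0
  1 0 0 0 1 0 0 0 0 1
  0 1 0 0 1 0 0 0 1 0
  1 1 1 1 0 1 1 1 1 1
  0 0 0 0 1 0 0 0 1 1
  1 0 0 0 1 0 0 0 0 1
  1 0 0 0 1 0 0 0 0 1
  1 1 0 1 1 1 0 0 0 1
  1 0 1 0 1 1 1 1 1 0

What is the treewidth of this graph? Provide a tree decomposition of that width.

Treewidth 3.
One such decomposition:
Bags: B1 = {1, 5, 9, 10}  B2 = {1, 5, 8, 10}  B3 = {1, 2, 5, 9}  B4 = {2, 4, 5, 9}  B5 = {1, 5, 7, 10}  B6 = {1, 3, 5, 10}  B7 = {5, 6, 9, 10}
Tree: B1–B2, B1–B3, B3–B4, B2–B5, B5–B6, B1–B7

The largest bag has 4 vertices, giving width 3; this decomposition certifies tw(G) ≤ 3. On the other hand G contains the 4-clique {1, 2, 5, 9}. A clique must lie in a single bag of any decomposition, so no decomposition can have width below 3. Combining the bounds, tw(G) = 3.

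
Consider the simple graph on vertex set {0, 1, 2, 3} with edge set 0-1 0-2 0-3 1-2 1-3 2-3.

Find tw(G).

3

A width-3 tree decomposition is:
Bags: B1 = {0, 1, 2, 3}
Tree: (single bag)
With just one bag of size 4, the width is 4 − 1 = 3, so tw(G) ≤ 3. Conversely, {0, 1, 2, 3} is a clique of size 4, and the vertices of any clique must share a bag in every tree decomposition; so some bag has ≥ 4 vertices and tw(G) ≥ 3. Combining the bounds, tw(G) = 3.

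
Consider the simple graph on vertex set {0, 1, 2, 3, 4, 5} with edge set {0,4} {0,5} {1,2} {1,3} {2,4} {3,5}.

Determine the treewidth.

A width-2 tree decomposition is:
Bags: B1 = {1, 2, 4}  B2 = {1, 3, 4}  B3 = {3, 4, 5}  B4 = {0, 4, 5}
Tree: B1–B2, B2–B3, B3–B4
Each bag holds 3 vertices, so the decomposition has width 2, which upper-bounds the treewidth. For the lower bound, G contains the cycle 4–2–1–3–5–0–4, so G is not a forest; only forests have treewidth ≤ 1, hence tw(G) ≥ 2. Hence tw(G) = 2 exactly.

2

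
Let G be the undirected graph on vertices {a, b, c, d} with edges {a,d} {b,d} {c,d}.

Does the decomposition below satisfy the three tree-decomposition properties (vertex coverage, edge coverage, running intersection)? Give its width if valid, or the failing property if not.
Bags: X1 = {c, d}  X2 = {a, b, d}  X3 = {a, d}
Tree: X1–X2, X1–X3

A tree decomposition must satisfy three properties: every vertex lies in some bag; for every edge, both endpoints lie together in some bag; and for every vertex, the bags containing it form a connected subtree. Here bags containing vertex a are not connected in the tree, so the decomposition is invalid.

No — bags containing vertex a are not connected in the tree.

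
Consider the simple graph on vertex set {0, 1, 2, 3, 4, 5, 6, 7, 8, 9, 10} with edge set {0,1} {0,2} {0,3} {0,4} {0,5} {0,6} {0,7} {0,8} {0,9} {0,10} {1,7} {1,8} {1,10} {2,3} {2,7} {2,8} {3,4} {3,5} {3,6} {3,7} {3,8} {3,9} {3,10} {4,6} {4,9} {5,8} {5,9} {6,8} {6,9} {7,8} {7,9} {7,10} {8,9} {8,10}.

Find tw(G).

4

A width-4 tree decomposition is:
Bags: B1 = {0, 3, 4, 6, 9}  B2 = {0, 3, 6, 8, 9}  B3 = {0, 3, 7, 8, 9}  B4 = {0, 2, 3, 7, 8}  B5 = {0, 3, 5, 8, 9}  B6 = {0, 3, 7, 8, 10}  B7 = {0, 1, 7, 8, 10}
Tree: B1–B2, B2–B3, B3–B4, B3–B5, B4–B6, B6–B7
The largest bag has 5 vertices, giving width 4; this decomposition certifies tw(G) ≤ 4. Conversely, {0, 1, 7, 8, 10} is a clique of size 5, and the vertices of any clique must share a bag in every tree decomposition; so some bag has ≥ 5 vertices and tw(G) ≥ 4. Therefore the treewidth is 4.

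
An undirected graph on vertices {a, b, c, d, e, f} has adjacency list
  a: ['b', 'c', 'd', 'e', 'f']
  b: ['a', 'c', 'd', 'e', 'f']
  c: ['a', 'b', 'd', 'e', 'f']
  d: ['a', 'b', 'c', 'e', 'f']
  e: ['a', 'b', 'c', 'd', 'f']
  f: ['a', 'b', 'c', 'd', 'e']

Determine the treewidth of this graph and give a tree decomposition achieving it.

Treewidth 5.
One optimal decomposition is:
Bags: B1 = {a, b, c, d, e, f}
Tree: (single bag)

With just one bag of size 6, the width is 6 − 1 = 5, so tw(G) ≤ 5. Conversely, {a, b, c, d, e, f} is a clique of size 6, and the vertices of any clique must share a bag in every tree decomposition; so some bag has ≥ 6 vertices and tw(G) ≥ 5. Therefore the treewidth is 5.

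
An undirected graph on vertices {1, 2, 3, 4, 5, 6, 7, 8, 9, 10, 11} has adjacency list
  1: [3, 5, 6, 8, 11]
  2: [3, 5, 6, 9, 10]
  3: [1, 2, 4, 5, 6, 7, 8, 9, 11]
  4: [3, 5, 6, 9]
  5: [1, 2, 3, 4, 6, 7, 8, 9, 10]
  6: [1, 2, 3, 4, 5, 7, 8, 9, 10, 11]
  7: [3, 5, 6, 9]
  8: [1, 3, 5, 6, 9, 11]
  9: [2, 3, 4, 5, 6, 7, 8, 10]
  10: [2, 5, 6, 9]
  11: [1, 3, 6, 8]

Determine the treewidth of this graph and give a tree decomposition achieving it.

Each bag holds 5 vertices, so the decomposition has width 4, which upper-bounds the treewidth. On the other hand G contains the 5-clique {2, 5, 6, 9, 10}. A clique must lie in a single bag of any decomposition, so no decomposition can have width below 4. Therefore the treewidth is 4.

Treewidth 4.
One such decomposition:
Bags: B1 = {3, 5, 6, 8, 9}  B2 = {2, 3, 5, 6, 9}  B3 = {2, 5, 6, 9, 10}  B4 = {3, 4, 5, 6, 9}  B5 = {1, 3, 5, 6, 8}  B6 = {1, 3, 6, 8, 11}  B7 = {3, 5, 6, 7, 9}
Tree: B1–B2, B2–B3, B2–B4, B1–B5, B5–B6, B2–B7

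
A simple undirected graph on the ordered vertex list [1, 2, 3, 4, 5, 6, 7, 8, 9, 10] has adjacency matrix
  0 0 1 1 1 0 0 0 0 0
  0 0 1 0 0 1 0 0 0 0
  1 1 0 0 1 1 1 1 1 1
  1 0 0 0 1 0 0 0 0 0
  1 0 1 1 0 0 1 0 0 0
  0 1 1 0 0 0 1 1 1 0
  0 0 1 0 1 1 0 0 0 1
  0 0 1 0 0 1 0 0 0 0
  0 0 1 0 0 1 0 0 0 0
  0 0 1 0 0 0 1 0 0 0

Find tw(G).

A width-2 tree decomposition is:
Bags: B1 = {1, 3, 5}  B2 = {3, 5, 7}  B3 = {3, 6, 7}  B4 = {3, 6, 8}  B5 = {3, 7, 10}  B6 = {2, 3, 6}  B7 = {3, 6, 9}  B8 = {1, 4, 5}
Tree: B1–B2, B2–B3, B3–B4, B3–B5, B3–B6, B4–B7, B1–B8
The largest bag has 3 vertices, giving width 2; this decomposition certifies tw(G) ≤ 2. On the other hand G contains the 3-clique {1, 3, 5}. A clique must lie in a single bag of any decomposition, so no decomposition can have width below 2. Therefore the treewidth is 2.

2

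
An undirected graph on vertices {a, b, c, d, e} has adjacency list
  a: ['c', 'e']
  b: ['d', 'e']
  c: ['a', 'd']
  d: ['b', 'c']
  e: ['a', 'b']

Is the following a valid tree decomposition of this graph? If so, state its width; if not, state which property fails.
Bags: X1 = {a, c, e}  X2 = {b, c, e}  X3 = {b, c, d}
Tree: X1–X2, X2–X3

Vertex coverage: the bags together contain {a, b, c, d, e}, the full vertex set. Edge coverage: each edge of G has both endpoints in at least one bag. Running intersection: for every vertex, the bags containing it form a connected subtree. All three properties hold, so this is a valid tree decomposition of width max|bag| − 1 = 2, and hence tw(G) ≤ 2.

Yes; width 2.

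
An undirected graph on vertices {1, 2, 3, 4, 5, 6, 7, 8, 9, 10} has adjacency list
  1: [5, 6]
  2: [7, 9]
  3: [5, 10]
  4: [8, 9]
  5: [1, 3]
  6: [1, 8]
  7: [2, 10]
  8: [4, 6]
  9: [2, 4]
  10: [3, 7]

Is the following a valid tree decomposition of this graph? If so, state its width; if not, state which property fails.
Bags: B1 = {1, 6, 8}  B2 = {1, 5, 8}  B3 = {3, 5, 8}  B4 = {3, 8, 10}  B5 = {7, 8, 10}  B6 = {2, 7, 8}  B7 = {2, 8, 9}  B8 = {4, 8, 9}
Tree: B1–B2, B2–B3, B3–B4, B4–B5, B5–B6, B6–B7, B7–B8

Checking the three conditions: (i) the bags cover all of {1, 2, 3, 4, 5, 6, 7, 8, 9, 10}; (ii) for each edge, some bag contains both endpoints; (iii) the bags containing any fixed vertex form a subtree. All hold, so the decomposition is valid with width 3 − 1 = 2.

Yes; width 2.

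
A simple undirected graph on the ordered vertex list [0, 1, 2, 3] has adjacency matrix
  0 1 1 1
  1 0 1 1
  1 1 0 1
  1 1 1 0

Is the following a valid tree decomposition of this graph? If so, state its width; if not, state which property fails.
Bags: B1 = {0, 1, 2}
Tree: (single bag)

No — vertex 3 appears in no bag.

A tree decomposition must satisfy three properties: every vertex lies in some bag; for every edge, both endpoints lie together in some bag; and for every vertex, the bags containing it form a connected subtree. Here vertex 3 appears in no bag, so the decomposition is invalid.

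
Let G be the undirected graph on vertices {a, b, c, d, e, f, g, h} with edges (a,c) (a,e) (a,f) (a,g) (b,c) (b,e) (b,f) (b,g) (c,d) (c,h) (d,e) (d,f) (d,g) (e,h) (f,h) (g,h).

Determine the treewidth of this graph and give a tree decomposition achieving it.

The largest bag has 5 vertices, giving width 4; this decomposition certifies tw(G) ≤ 4. For the lower bound: the 5 vertex sets {b,g}, {a,f}, {c,h}, {e}, {d} are disjoint, each induces a connected subgraph, and every pair is joined by at least one edge of G. Contracting each set to a single vertex therefore yields K_{5} as a minor, and since treewidth is minor-monotone, tw(G) ≥ tw(K_{5}) = 4. Therefore the treewidth is 4.

Treewidth 4.
Bags: B1 = {b, c, e, f, g}  B2 = {a, c, e, f, g}  B3 = {c, e, f, g, h}  B4 = {c, d, e, f, g}
Tree: B1–B2, B2–B3, B3–B4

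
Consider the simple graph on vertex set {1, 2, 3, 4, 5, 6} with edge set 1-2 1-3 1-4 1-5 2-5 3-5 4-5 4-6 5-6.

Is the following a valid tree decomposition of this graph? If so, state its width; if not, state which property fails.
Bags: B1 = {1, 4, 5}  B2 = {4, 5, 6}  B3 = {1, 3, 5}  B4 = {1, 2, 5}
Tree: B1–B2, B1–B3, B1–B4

Yes; width 2.

Checking the three conditions: (i) the bags cover all of {1, 2, 3, 4, 5, 6}; (ii) for each edge, some bag contains both endpoints; (iii) the bags containing any fixed vertex form a subtree. All hold, so the decomposition is valid with width 3 − 1 = 2.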